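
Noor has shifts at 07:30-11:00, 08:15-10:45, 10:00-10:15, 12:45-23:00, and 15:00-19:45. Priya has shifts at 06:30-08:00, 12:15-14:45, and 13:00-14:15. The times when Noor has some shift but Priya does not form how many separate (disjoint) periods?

2

A, merged: 07:30–11:00, 12:45–23:00.
B, merged: 06:30–08:00, 12:15–14:45.
A \ B = 08:00–11:00, 14:45–23:00.
That is 2 disjoint pieces.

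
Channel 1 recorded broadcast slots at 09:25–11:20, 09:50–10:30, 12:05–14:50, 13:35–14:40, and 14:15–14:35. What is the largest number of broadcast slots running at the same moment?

3

Walk the sorted start/end points keeping a running depth.
The depth first hits 3 at 14:15.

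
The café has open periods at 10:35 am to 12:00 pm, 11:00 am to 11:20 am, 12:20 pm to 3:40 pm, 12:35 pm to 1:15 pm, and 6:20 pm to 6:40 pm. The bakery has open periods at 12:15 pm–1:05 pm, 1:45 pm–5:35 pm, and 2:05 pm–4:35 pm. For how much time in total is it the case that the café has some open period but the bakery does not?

A, merged: 10:35 am–12:00 pm, 12:20 pm–3:40 pm, 6:20 pm–6:40 pm.
B, merged: 12:15 pm–1:05 pm, 1:45 pm–5:35 pm.
A \ B = 10:35 am–12:00 pm, 1:05 pm–1:45 pm, 6:20 pm–6:40 pm.
Total: 1 h 25 min + 40 min + 20 min = 2 h 25 min.

2 h 25 min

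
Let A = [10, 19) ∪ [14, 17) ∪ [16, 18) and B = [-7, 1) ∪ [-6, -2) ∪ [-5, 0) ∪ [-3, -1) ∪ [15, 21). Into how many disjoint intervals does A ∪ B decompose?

2

Merge the first list: [10, 19).
Merge the second list: [-7, 1), [15, 21).
A ∪ B = [-7, 1), [10, 21).
That is 2 disjoint pieces.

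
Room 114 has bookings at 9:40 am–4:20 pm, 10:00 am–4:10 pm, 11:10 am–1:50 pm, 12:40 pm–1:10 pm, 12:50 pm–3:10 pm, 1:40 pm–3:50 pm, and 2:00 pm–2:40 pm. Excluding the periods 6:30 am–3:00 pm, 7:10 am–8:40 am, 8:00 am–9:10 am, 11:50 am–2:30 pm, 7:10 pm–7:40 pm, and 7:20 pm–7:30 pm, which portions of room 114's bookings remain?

3:00 pm–4:20 pm

First set merges to 9:40 am–4:20 pm.
Second set merges to 6:30 am–3:00 pm, 7:10 pm–7:40 pm.
9:40 am–4:20 pm \ B = 3:00 pm–4:20 pm.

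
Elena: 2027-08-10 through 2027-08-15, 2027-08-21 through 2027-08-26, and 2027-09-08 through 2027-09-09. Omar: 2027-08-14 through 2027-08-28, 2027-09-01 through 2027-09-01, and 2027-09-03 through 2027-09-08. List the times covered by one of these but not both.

A \ B = 2027-08-10 through 2027-08-13, 2027-09-09 through 2027-09-09.
B \ A = 2027-08-16 through 2027-08-20, 2027-08-27 through 2027-08-28, 2027-09-01 through 2027-09-01, 2027-09-03 through 2027-09-07.
Union of the two gives the symmetric difference.

2027-08-10 through 2027-08-13, 2027-08-16 through 2027-08-20, 2027-08-27 through 2027-08-28, 2027-09-01 through 2027-09-01, 2027-09-03 through 2027-09-07, 2027-09-09 through 2027-09-09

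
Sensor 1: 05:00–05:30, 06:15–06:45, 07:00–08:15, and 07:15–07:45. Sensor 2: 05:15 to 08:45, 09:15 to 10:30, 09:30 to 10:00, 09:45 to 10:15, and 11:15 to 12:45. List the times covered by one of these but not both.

Merge the first list: 05:00–05:30, 06:15–06:45, 07:00–08:15.
Merge the second list: 05:15–08:45, 09:15–10:30, 11:15–12:45.
Only in the first: 05:00–05:15.
Only in the second: 05:30–06:15, 06:45–07:00, 08:15–08:45, 09:15–10:30, 11:15–12:45.
Together these are the periods covered by exactly one.

05:00–05:15, 05:30–06:15, 06:45–07:00, 08:15–08:45, 09:15–10:30, 11:15–12:45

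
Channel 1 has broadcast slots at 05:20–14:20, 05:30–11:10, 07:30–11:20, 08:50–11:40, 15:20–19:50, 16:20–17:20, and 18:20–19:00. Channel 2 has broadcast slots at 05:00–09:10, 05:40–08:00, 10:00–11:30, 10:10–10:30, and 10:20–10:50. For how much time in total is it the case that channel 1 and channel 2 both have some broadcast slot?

5 h 20 min

First set merges to 05:20–14:20, 15:20–19:50.
Second set merges to 05:00–09:10, 10:00–11:30.
A ∩ B = 05:20–09:10, 10:00–11:30.
Total: 3 h 50 min + 1 h 30 min = 5 h 20 min.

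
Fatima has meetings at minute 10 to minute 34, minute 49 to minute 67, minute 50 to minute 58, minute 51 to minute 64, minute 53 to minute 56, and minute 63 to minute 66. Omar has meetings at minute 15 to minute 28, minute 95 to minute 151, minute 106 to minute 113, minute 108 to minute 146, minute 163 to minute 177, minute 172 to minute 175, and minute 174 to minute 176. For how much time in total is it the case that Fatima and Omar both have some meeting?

13 minutes

A, merged: minute 10 to minute 34, minute 49 to minute 67.
B, merged: minute 15 to minute 28, minute 95 to minute 151, minute 163 to minute 177.
A ∩ B = minute 15 to minute 28.
Total: 13 minutes.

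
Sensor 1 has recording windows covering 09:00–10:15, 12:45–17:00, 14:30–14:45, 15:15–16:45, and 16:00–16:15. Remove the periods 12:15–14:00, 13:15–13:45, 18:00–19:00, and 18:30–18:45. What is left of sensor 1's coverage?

A, merged: 09:00-10:15, 12:45-17:00.
B, merged: 12:15-14:00, 18:00-19:00.
09:00-10:15: no B overlap → unchanged.
12:45-17:00 minus B → 14:00-17:00.

09:00-10:15, 14:00-17:00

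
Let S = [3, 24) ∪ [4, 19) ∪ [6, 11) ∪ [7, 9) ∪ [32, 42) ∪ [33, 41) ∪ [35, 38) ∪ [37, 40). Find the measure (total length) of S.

Merged: [3, 24), [32, 42).
Lengths: 21 + 10 = 31.

31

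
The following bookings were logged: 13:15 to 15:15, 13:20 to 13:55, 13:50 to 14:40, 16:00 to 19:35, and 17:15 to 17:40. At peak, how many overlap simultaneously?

3

Sweep endpoints in order; track running count of active intervals.
Peak of 3 reached at 13:50.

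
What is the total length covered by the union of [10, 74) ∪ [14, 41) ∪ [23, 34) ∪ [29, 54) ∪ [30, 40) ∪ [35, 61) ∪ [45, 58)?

64

Merged: [10, 74).
Length: 64.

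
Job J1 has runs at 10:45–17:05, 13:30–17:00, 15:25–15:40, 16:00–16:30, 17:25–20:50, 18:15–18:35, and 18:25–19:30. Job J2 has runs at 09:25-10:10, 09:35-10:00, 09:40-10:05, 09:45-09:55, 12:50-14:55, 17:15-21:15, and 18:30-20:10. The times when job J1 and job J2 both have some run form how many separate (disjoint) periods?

First set merges to 10:45-17:05, 17:25-20:50.
Second set merges to 09:25-10:10, 12:50-14:55, 17:15-21:15.
A ∩ B = 12:50-14:55, 17:25-20:50.
That is 2 disjoint pieces.

2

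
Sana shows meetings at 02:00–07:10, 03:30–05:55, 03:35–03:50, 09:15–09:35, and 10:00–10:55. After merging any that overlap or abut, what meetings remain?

03:30-05:55 overlaps/touches 02:00-07:10 → extend to 02:00-07:10.
03:35-03:50 overlaps/touches 02:00-07:10 → extend to 02:00-07:10.
09:15-09:35 is disjoint → start new block.
10:00-10:55 is disjoint → start new block.

02:00-07:10, 09:15-09:35, 10:00-10:55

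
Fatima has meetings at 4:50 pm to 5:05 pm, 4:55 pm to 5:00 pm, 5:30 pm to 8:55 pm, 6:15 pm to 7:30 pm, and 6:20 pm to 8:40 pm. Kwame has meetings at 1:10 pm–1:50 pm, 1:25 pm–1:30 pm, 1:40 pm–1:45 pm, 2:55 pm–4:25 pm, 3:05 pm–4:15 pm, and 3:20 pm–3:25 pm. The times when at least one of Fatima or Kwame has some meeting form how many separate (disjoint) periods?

Merge the first list: 4:50 pm–5:05 pm, 5:30 pm–8:55 pm.
Merge the second list: 1:10 pm–1:50 pm, 2:55 pm–4:25 pm.
A ∪ B = 1:10 pm–1:50 pm, 2:55 pm–4:25 pm, 4:50 pm–5:05 pm, 5:30 pm–8:55 pm.
That is 4 disjoint pieces.

4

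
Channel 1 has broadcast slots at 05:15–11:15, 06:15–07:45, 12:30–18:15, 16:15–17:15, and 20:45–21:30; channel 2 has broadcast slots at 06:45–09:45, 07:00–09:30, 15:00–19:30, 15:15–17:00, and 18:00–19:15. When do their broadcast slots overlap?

06:45-09:45, 15:00-18:15

Merge the first list: 05:15-11:15, 12:30-18:15, 20:45-21:30.
Merge the second list: 06:45-09:45, 15:00-19:30.
05:15-11:15 overlaps B on 06:45-09:45.
12:30-18:15 overlaps B on 15:00-18:15.
20:45-21:30 falls entirely outside B.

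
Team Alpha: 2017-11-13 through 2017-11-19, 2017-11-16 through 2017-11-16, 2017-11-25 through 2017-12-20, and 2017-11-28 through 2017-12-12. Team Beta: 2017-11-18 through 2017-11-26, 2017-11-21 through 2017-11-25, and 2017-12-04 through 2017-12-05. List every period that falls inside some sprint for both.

Merge the first list: 2017-11-13 through 2017-11-19, 2017-11-25 through 2017-12-20.
Merge the second list: 2017-11-18 through 2017-11-26, 2017-12-04 through 2017-12-05.
2017-11-13 through 2017-11-19 overlaps B on 2017-11-18 through 2017-11-19.
2017-11-25 through 2017-12-20 overlaps B on 2017-11-25 through 2017-11-26, 2017-12-04 through 2017-12-05.

2017-11-18 through 2017-11-19, 2017-11-25 through 2017-11-26, 2017-12-04 through 2017-12-05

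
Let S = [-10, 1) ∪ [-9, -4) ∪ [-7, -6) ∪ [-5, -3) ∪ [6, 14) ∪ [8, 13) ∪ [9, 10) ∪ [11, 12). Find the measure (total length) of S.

Merged: [-10, 1), [6, 14).
Lengths: 11 + 8 = 19.

19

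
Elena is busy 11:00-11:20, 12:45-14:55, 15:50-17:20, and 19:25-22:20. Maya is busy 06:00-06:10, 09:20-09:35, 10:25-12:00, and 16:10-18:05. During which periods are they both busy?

11:00–11:20, 16:10–17:20

11:00–11:20 ∩ B → 11:00–11:20.
12:45–14:55 meets no B interval.
15:50–17:20 ∩ B → 16:10–17:20.
19:25–22:20 meets no B interval.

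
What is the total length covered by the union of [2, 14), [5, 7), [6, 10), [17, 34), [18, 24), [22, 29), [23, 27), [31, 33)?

29

Merged: [2, 14), [17, 34).
Lengths: 12 + 17 = 29.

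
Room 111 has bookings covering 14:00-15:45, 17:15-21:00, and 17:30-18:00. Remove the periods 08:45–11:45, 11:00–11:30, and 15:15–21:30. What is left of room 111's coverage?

14:00–15:15

Merge the first list: 14:00–15:45, 17:15–21:00.
Merge the second list: 08:45–11:45, 15:15–21:30.
14:00–15:45 \ B = 14:00–15:15.
17:15–21:00: entirely removed.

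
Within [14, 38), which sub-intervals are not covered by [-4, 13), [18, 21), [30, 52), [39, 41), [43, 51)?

[14, 18) ∪ [21, 30)

Covered (merged): [-4, 13), [18, 21), [30, 52).
Gaps within [14, 38): [14, 18), [21, 30).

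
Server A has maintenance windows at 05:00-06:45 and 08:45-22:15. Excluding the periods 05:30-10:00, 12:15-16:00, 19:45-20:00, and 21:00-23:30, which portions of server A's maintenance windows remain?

05:00–06:45 minus B → 05:00–05:30.
08:45–22:15 minus B → 10:00–12:15, 16:00–19:45, 20:00–21:00.

05:00–05:30, 10:00–12:15, 16:00–19:45, 20:00–21:00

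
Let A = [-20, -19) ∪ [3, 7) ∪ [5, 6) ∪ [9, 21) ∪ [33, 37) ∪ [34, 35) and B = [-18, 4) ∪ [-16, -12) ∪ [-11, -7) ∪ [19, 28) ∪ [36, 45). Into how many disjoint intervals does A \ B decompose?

A, merged: [-20, -19), [3, 7), [9, 21), [33, 37).
B, merged: [-18, 4), [19, 28), [36, 45).
A \ B = [-20, -19), [4, 7), [9, 19), [33, 36).
That is 4 disjoint pieces.

4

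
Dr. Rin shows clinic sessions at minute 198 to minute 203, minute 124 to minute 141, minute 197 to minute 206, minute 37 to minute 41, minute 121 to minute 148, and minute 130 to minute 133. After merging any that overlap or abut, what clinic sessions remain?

minute 37 to minute 41, minute 121 to minute 148, minute 197 to minute 206

Sort by start: minute 37 to minute 41, minute 121 to minute 148, minute 124 to minute 141, minute 130 to minute 133, minute 197 to minute 206, minute 198 to minute 203.
minute 121 to minute 148 is disjoint → start new block.
minute 124 to minute 141 overlaps/touches minute 121 to minute 148 → extend to minute 121 to minute 148.
minute 130 to minute 133 overlaps/touches minute 121 to minute 148 → extend to minute 121 to minute 148.
minute 197 to minute 206 is disjoint → start new block.
minute 198 to minute 203 overlaps/touches minute 197 to minute 206 → extend to minute 197 to minute 206.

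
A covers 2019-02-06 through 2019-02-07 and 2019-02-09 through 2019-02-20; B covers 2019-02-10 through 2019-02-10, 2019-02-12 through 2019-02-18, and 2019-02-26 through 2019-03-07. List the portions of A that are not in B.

2019-02-06 through 2019-02-07: no B overlap → unchanged.
2019-02-09 through 2019-02-20 minus B → 2019-02-09 through 2019-02-09, 2019-02-11 through 2019-02-11, 2019-02-19 through 2019-02-20.

2019-02-06 through 2019-02-07, 2019-02-09 through 2019-02-09, 2019-02-11 through 2019-02-11, 2019-02-19 through 2019-02-20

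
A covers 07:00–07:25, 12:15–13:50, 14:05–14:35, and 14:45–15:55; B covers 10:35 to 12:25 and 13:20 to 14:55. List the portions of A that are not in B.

07:00–07:25: nothing removed.
12:15–13:50 \ B = 12:25–13:20.
14:05–14:35: entirely removed.
14:45–15:55 \ B = 14:55–15:55.

07:00–07:25, 12:25–13:20, 14:55–15:55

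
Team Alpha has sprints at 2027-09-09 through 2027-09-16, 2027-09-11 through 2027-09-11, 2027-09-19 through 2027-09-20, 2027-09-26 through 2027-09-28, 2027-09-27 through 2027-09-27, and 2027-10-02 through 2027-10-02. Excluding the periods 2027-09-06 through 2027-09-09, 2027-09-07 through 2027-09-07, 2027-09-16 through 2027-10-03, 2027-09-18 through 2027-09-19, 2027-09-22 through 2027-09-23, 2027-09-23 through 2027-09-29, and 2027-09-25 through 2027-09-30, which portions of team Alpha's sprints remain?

2027-09-10 through 2027-09-15

First set merges to 2027-09-09 through 2027-09-16, 2027-09-19 through 2027-09-20, 2027-09-26 through 2027-09-28, 2027-10-02 through 2027-10-02.
Second set merges to 2027-09-06 through 2027-09-09, 2027-09-16 through 2027-10-03.
2027-09-09 through 2027-09-16 \ B = 2027-09-10 through 2027-09-15.
2027-09-19 through 2027-09-20: entirely removed.
2027-09-26 through 2027-09-28: entirely removed.
2027-10-02 through 2027-10-02: entirely removed.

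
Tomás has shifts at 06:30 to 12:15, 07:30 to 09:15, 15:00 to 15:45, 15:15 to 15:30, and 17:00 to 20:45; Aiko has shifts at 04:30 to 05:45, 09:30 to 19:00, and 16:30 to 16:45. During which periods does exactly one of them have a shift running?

Merge the first list: 06:30-12:15, 15:00-15:45, 17:00-20:45.
Merge the second list: 04:30-05:45, 09:30-19:00.
Only in the first: 06:30-09:30, 19:00-20:45.
Only in the second: 04:30-05:45, 12:15-15:00, 15:45-17:00.
Together these are the periods covered by exactly one.

04:30-05:45, 06:30-09:30, 12:15-15:00, 15:45-17:00, 19:00-20:45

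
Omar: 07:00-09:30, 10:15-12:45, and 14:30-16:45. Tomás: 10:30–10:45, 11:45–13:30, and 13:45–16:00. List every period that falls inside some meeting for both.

07:00–09:30 meets no B interval.
10:15–12:45 ∩ B → 10:30–10:45, 11:45–12:45.
14:30–16:45 ∩ B → 14:30–16:00.

10:30–10:45, 11:45–12:45, 14:30–16:00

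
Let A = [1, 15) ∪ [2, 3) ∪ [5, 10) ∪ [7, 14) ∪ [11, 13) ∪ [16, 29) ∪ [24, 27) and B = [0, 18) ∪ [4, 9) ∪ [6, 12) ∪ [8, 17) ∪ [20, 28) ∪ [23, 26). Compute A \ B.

[18, 20) ∪ [28, 29)

Merge the first list: [1, 15), [16, 29).
Merge the second list: [0, 18), [20, 28).
[1, 15): entirely removed.
[16, 29) \ B = [18, 20), [28, 29).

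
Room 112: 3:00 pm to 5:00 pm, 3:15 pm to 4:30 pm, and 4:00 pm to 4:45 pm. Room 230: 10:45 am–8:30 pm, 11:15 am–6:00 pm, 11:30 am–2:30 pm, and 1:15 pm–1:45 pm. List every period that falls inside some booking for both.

First set merges to 3:00 pm–5:00 pm.
Second set merges to 10:45 am–8:30 pm.
3:00 pm–5:00 pm overlaps B on 3:00 pm–5:00 pm.

3:00 pm–5:00 pm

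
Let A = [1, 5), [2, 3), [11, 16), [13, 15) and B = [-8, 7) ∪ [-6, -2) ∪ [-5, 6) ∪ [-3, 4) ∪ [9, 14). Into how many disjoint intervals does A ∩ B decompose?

2

A, merged: [1, 5), [11, 16).
B, merged: [-8, 7), [9, 14).
A ∩ B = [1, 5), [11, 14).
That is 2 disjoint pieces.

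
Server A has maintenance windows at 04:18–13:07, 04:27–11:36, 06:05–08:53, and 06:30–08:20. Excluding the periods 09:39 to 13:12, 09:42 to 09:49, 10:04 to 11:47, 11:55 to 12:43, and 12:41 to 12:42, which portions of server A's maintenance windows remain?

A, merged: 04:18–13:07.
B, merged: 09:39–13:12.
04:18–13:07 with B removed leaves 04:18–09:39.

04:18–09:39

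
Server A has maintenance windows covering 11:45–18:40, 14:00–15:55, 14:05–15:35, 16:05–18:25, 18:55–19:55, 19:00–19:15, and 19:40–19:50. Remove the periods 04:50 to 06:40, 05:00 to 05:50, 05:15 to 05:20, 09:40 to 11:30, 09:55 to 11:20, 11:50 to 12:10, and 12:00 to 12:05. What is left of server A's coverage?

11:45-11:50, 12:10-18:40, 18:55-19:55

Merge the first list: 11:45-18:40, 18:55-19:55.
Merge the second list: 04:50-06:40, 09:40-11:30, 11:50-12:10.
11:45-18:40 minus B → 11:45-11:50, 12:10-18:40.
18:55-19:55: no B overlap → unchanged.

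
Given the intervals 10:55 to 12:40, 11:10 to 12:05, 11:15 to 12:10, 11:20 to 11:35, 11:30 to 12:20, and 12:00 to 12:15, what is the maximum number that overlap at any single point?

Walk the sorted start/end points keeping a running depth.
The depth first hits 5 at 11:30.

5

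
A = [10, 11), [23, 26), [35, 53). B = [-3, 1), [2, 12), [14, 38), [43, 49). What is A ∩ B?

[10, 11) ∩ B → [10, 11).
[23, 26) ∩ B → [23, 26).
[35, 53) ∩ B → [35, 38), [43, 49).

[10, 11) ∪ [23, 26) ∪ [35, 38) ∪ [43, 49)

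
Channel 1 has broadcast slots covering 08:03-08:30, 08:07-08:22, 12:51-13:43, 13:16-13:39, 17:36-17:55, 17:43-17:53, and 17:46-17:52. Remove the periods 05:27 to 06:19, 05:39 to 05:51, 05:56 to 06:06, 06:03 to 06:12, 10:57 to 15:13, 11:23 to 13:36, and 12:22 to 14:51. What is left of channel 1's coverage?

08:03-08:30, 17:36-17:55

First set merges to 08:03-08:30, 12:51-13:43, 17:36-17:55.
Second set merges to 05:27-06:19, 10:57-15:13.
08:03-08:30: nothing removed.
12:51-13:43: entirely removed.
17:36-17:55: nothing removed.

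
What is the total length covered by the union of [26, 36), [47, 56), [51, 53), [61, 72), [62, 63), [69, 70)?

30

Merged: [26, 36), [47, 56), [61, 72).
Lengths: 10 + 9 + 11 = 30.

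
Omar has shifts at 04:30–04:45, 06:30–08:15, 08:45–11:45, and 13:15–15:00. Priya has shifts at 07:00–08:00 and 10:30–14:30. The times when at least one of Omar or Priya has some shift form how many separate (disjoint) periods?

3

A ∪ B = 04:30–04:45, 06:30–08:15, 08:45–15:00.
That is 3 disjoint pieces.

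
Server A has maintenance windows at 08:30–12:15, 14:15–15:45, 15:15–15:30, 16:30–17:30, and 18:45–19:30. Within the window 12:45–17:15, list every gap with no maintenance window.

After merging, the occupied span is 08:30-12:15, 14:15-15:45, 16:30-17:30, 18:45-19:30.
Complement within 12:45-17:15: 12:45-14:15, 15:45-16:30.

12:45-14:15, 15:45-16:30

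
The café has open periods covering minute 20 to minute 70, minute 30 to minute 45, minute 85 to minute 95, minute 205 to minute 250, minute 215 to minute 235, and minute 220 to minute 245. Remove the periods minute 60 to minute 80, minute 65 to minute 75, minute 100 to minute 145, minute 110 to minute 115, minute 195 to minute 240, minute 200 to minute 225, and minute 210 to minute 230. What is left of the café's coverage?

A, merged: minute 20 to minute 70, minute 85 to minute 95, minute 205 to minute 250.
B, merged: minute 60 to minute 80, minute 100 to minute 145, minute 195 to minute 240.
minute 20 to minute 70 minus B → minute 20 to minute 60.
minute 85 to minute 95: no B overlap → unchanged.
minute 205 to minute 250 minus B → minute 240 to minute 250.

minute 20 to minute 60, minute 85 to minute 95, minute 240 to minute 250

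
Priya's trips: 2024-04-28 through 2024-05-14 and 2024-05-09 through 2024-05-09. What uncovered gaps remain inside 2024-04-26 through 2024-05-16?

2024-04-26 through 2024-04-27, 2024-05-15 through 2024-05-16

The merged coverage is 2024-04-28 through 2024-05-14.
Gaps within 2024-04-26 through 2024-05-16: 2024-04-26 through 2024-04-27, 2024-05-15 through 2024-05-16.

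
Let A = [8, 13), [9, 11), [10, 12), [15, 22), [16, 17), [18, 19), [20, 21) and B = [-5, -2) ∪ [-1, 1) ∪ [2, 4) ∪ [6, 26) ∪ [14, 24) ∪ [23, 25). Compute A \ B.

none

First set merges to [8, 13), [15, 22).
Second set merges to [-5, -2), [-1, 1), [2, 4), [6, 26).
[8, 13): fully covered by B → removed.
[15, 22): fully covered by B → removed.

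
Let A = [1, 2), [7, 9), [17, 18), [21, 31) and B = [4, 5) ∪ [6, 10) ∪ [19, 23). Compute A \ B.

[1, 2) is untouched.
[7, 9) lies entirely inside B → drops out.
[17, 18) is untouched.
[21, 31) with B removed leaves [23, 31).

[1, 2) ∪ [17, 18) ∪ [23, 31)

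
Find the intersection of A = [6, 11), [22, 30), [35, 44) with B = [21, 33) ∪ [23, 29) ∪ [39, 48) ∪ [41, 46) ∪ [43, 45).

[22, 30) ∪ [39, 44)

B, merged: [21, 33), [39, 48).
[6, 11) meets no B interval.
[22, 30) ∩ B → [22, 30).
[35, 44) ∩ B → [39, 44).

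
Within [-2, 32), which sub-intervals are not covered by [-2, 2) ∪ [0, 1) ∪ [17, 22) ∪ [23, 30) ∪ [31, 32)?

[2, 17) ∪ [22, 23) ∪ [30, 31)

The merged coverage is [-2, 2), [17, 22), [23, 30), [31, 32).
Uncovered inside [-2, 32): [2, 17), [22, 23), [30, 31).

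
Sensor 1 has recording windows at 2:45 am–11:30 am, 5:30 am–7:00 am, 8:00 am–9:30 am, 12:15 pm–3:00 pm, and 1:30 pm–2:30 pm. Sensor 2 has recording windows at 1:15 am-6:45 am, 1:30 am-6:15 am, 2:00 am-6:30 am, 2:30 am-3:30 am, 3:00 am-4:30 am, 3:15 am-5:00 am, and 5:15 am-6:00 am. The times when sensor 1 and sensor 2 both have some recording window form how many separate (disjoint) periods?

1

Merge the first list: 2:45 am-11:30 am, 12:15 pm-3:00 pm.
Merge the second list: 1:15 am-6:45 am.
A ∩ B = 2:45 am-6:45 am.
That is 1 disjoint piece.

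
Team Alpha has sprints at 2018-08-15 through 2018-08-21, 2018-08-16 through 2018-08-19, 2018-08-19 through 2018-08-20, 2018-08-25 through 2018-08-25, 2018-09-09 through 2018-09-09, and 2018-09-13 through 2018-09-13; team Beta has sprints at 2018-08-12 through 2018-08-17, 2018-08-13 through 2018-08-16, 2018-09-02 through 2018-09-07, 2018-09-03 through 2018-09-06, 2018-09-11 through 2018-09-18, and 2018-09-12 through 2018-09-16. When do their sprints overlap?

A, merged: 2018-08-15 through 2018-08-21, 2018-08-25 through 2018-08-25, 2018-09-09 through 2018-09-09, 2018-09-13 through 2018-09-13.
B, merged: 2018-08-12 through 2018-08-17, 2018-09-02 through 2018-09-07, 2018-09-11 through 2018-09-18.
2018-08-15 through 2018-08-21 ∩ B → 2018-08-15 through 2018-08-17.
2018-08-25 through 2018-08-25 meets no B interval.
2018-09-09 through 2018-09-09 meets no B interval.
2018-09-13 through 2018-09-13 ∩ B → 2018-09-13 through 2018-09-13.

2018-08-15 through 2018-08-17, 2018-09-13 through 2018-09-13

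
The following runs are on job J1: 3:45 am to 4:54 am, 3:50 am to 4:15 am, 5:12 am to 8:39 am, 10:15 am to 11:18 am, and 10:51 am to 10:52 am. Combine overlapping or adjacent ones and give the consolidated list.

3:45 am–4:54 am, 5:12 am–8:39 am, 10:15 am–11:18 am

3:50 am–4:15 am overlaps/touches 3:45 am–4:54 am → extend to 3:45 am–4:54 am.
5:12 am–8:39 am is disjoint → start new block.
10:15 am–11:18 am is disjoint → start new block.
10:51 am–10:52 am overlaps/touches 10:15 am–11:18 am → extend to 10:15 am–11:18 am.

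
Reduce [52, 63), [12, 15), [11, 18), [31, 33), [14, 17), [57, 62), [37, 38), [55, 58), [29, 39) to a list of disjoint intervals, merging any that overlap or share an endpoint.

Sort by start: [11, 18), [12, 15), [14, 17), [29, 39), [31, 33), [37, 38), [52, 63), [55, 58), [57, 62).
[12, 15) overlaps/touches [11, 18) → extend to [11, 18).
[14, 17) overlaps/touches [11, 18) → extend to [11, 18).
[29, 39) is disjoint → start new block.
[31, 33) overlaps/touches [29, 39) → extend to [29, 39).
[37, 38) overlaps/touches [29, 39) → extend to [29, 39).
[52, 63) is disjoint → start new block.
[55, 58) overlaps/touches [52, 63) → extend to [52, 63).
[57, 62) overlaps/touches [52, 63) → extend to [52, 63).

[11, 18) ∪ [29, 39) ∪ [52, 63)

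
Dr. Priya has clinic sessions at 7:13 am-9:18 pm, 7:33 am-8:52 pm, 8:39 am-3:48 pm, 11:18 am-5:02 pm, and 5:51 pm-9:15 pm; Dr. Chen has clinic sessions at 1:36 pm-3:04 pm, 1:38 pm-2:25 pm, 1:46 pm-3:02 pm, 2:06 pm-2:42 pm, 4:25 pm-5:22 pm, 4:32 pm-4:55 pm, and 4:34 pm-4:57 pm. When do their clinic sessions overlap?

1:36 pm–3:04 pm, 4:25 pm–5:22 pm

A, merged: 7:13 am–9:18 pm.
B, merged: 1:36 pm–3:04 pm, 4:25 pm–5:22 pm.
7:13 am–9:18 pm overlaps B on 1:36 pm–3:04 pm, 4:25 pm–5:22 pm.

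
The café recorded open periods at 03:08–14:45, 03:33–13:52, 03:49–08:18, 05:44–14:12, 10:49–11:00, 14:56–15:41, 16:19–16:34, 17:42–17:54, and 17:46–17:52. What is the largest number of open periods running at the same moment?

4

Walk the sorted start/end points keeping a running depth.
The depth first hits 4 at 05:44.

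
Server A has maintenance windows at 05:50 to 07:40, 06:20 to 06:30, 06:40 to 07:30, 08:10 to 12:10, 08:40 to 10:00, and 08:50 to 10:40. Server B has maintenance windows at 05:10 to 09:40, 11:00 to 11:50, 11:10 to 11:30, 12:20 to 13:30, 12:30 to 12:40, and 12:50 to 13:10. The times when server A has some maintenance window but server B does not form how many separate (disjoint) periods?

First set merges to 05:50-07:40, 08:10-12:10.
Second set merges to 05:10-09:40, 11:00-11:50, 12:20-13:30.
A \ B = 09:40-11:00, 11:50-12:10.
That is 2 disjoint pieces.

2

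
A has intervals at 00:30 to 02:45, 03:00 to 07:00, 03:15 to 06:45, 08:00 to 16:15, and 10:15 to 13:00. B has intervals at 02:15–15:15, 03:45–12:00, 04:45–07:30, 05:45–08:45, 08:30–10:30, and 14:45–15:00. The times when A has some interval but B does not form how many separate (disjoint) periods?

2

A, merged: 00:30-02:45, 03:00-07:00, 08:00-16:15.
B, merged: 02:15-15:15.
A \ B = 00:30-02:15, 15:15-16:15.
That is 2 disjoint pieces.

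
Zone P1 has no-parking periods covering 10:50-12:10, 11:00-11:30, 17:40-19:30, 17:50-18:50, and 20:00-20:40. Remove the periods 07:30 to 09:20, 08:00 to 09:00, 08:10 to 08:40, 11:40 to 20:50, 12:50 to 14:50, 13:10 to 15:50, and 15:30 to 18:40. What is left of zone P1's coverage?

A, merged: 10:50-12:10, 17:40-19:30, 20:00-20:40.
B, merged: 07:30-09:20, 11:40-20:50.
10:50-12:10 \ B = 10:50-11:40.
17:40-19:30: entirely removed.
20:00-20:40: entirely removed.

10:50-11:40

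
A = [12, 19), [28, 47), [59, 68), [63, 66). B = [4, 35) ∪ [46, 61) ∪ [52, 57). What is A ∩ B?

Merge the first list: [12, 19), [28, 47), [59, 68).
Merge the second list: [4, 35), [46, 61).
[12, 19) meets the second set on [12, 19).
[28, 47) meets the second set on [28, 35), [46, 47).
[59, 68) meets the second set on [59, 61).

[12, 19) ∪ [28, 35) ∪ [46, 47) ∪ [59, 61)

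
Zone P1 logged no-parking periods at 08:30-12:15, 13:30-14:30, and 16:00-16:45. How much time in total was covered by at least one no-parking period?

Merged: 08:30–12:15, 13:30–14:30, 16:00–16:45.
Lengths: 3 h 45 min + 1 h + 45 min = 5 h 30 min.

5 h 30 min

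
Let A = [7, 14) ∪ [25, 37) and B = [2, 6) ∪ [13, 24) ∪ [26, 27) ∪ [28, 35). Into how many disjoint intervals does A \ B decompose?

4

A \ B = [7, 13), [25, 26), [27, 28), [35, 37).
That is 4 disjoint pieces.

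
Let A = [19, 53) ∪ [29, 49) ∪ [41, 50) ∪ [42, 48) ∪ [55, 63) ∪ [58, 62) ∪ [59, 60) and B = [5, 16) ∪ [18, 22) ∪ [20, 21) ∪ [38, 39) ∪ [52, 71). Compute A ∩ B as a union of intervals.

A, merged: [19, 53), [55, 63).
B, merged: [5, 16), [18, 22), [38, 39), [52, 71).
[19, 53) overlaps B on [19, 22), [38, 39), [52, 53).
[55, 63) overlaps B on [55, 63).

[19, 22) ∪ [38, 39) ∪ [52, 53) ∪ [55, 63)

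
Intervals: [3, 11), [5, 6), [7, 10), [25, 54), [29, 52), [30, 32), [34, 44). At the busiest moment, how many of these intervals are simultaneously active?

At 30, 3 of the intervals are simultaneously active.
No point has more.

3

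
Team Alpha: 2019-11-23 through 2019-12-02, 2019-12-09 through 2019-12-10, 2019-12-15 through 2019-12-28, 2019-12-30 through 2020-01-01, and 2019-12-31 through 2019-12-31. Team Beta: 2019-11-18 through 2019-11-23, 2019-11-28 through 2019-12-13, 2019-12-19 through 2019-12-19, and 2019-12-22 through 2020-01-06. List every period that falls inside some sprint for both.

A, merged: 2019-11-23 through 2019-12-02, 2019-12-09 through 2019-12-10, 2019-12-15 through 2019-12-28, 2019-12-30 through 2020-01-01.
2019-11-23 through 2019-12-02 ∩ B → 2019-11-23 through 2019-11-23, 2019-11-28 through 2019-12-02.
2019-12-09 through 2019-12-10 ∩ B → 2019-12-09 through 2019-12-10.
2019-12-15 through 2019-12-28 ∩ B → 2019-12-19 through 2019-12-19, 2019-12-22 through 2019-12-28.
2019-12-30 through 2020-01-01 ∩ B → 2019-12-30 through 2020-01-01.

2019-11-23 through 2019-11-23, 2019-11-28 through 2019-12-02, 2019-12-09 through 2019-12-10, 2019-12-19 through 2019-12-19, 2019-12-22 through 2019-12-28, 2019-12-30 through 2020-01-01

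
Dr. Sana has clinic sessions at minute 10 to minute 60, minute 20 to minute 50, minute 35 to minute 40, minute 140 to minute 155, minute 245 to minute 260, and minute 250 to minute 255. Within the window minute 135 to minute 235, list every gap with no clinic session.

The merged coverage is minute 10 to minute 60, minute 140 to minute 155, minute 245 to minute 260.
Uncovered inside minute 135 to minute 235: minute 135 to minute 140, minute 155 to minute 235.

minute 135 to minute 140, minute 155 to minute 235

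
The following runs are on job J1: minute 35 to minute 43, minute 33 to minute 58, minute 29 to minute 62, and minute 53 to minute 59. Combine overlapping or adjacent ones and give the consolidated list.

minute 29 to minute 62

Sort by start: minute 29 to minute 62, minute 33 to minute 58, minute 35 to minute 43, minute 53 to minute 59.
minute 33 to minute 58 overlaps/touches minute 29 to minute 62 → extend to minute 29 to minute 62.
minute 35 to minute 43 overlaps/touches minute 29 to minute 62 → extend to minute 29 to minute 62.
minute 53 to minute 59 overlaps/touches minute 29 to minute 62 → extend to minute 29 to minute 62.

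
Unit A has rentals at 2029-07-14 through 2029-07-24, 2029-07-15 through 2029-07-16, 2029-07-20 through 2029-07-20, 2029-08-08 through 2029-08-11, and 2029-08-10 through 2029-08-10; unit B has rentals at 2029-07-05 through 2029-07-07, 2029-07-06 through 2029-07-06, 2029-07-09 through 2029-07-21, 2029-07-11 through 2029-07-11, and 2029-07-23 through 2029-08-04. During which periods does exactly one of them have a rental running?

2029-07-05 through 2029-07-07, 2029-07-09 through 2029-07-13, 2029-07-22 through 2029-07-22, 2029-07-25 through 2029-08-04, 2029-08-08 through 2029-08-11

A, merged: 2029-07-14 through 2029-07-24, 2029-08-08 through 2029-08-11.
B, merged: 2029-07-05 through 2029-07-07, 2029-07-09 through 2029-07-21, 2029-07-23 through 2029-08-04.
A but not B: 2029-07-22 through 2029-07-22, 2029-08-08 through 2029-08-11.
B but not A: 2029-07-05 through 2029-07-07, 2029-07-09 through 2029-07-13, 2029-07-25 through 2029-08-04.
Combining gives A △ B.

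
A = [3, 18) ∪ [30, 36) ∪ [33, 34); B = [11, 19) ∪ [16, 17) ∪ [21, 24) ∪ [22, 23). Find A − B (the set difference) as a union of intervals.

A, merged: [3, 18), [30, 36).
B, merged: [11, 19), [21, 24).
[3, 18) with B removed leaves [3, 11).
[30, 36) is untouched.

[3, 11) ∪ [30, 36)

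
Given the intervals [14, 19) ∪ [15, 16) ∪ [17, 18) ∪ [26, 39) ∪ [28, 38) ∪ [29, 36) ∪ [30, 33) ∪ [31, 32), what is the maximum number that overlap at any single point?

At 31, 5 of the intervals are simultaneously active.
No point has more.

5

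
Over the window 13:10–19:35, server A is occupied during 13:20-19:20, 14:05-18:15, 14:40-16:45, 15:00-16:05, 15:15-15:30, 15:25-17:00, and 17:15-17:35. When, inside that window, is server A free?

After merging, the occupied span is 13:20–19:20.
Uncovered inside 13:10–19:35: 13:10–13:20, 19:20–19:35.

13:10–13:20, 19:20–19:35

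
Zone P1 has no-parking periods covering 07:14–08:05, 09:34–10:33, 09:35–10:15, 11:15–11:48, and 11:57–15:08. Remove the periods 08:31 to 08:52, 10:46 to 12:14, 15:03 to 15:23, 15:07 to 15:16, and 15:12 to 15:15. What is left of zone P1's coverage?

First set merges to 07:14–08:05, 09:34–10:33, 11:15–11:48, 11:57–15:08.
Second set merges to 08:31–08:52, 10:46–12:14, 15:03–15:23.
07:14–08:05: no B overlap → unchanged.
09:34–10:33: no B overlap → unchanged.
11:15–11:48: fully covered by B → removed.
11:57–15:08 minus B → 12:14–15:03.

07:14–08:05, 09:34–10:33, 12:14–15:03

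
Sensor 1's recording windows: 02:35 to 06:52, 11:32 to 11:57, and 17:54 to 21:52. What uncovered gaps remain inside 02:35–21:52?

After merging, the occupied span is 02:35-06:52, 11:32-11:57, 17:54-21:52.
Complement within 02:35-21:52: 06:52-11:32, 11:57-17:54.

06:52-11:32, 11:57-17:54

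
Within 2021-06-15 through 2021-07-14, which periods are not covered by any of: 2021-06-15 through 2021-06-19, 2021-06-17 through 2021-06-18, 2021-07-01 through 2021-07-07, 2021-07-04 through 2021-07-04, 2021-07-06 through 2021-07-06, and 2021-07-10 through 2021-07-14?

Covered (merged): 2021-06-15 through 2021-06-19, 2021-07-01 through 2021-07-07, 2021-07-10 through 2021-07-14.
Gaps within 2021-06-15 through 2021-07-14: 2021-06-20 through 2021-06-30, 2021-07-08 through 2021-07-09.

2021-06-20 through 2021-06-30, 2021-07-08 through 2021-07-09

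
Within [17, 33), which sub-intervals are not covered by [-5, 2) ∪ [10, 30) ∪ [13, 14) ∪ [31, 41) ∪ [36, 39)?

[30, 31)

After merging, the occupied span is [-5, 2), [10, 30), [31, 41).
Uncovered inside [17, 33): [30, 31).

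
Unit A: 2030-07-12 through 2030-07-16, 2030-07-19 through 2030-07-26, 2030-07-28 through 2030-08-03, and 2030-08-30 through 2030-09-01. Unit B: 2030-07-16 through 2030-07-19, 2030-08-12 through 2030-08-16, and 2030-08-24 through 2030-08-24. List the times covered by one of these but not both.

2030-07-12 through 2030-07-15, 2030-07-17 through 2030-07-18, 2030-07-20 through 2030-07-26, 2030-07-28 through 2030-08-03, 2030-08-12 through 2030-08-16, 2030-08-24 through 2030-08-24, 2030-08-30 through 2030-09-01

Only in the first: 2030-07-12 through 2030-07-15, 2030-07-20 through 2030-07-26, 2030-07-28 through 2030-08-03, 2030-08-30 through 2030-09-01.
Only in the second: 2030-07-17 through 2030-07-18, 2030-08-12 through 2030-08-16, 2030-08-24 through 2030-08-24.
Together these are the periods covered by exactly one.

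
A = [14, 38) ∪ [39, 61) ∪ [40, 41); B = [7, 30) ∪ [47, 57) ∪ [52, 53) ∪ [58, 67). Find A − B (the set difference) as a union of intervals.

[30, 38) ∪ [39, 47) ∪ [57, 58)

Merge the first list: [14, 38), [39, 61).
Merge the second list: [7, 30), [47, 57), [58, 67).
[14, 38) minus B → [30, 38).
[39, 61) minus B → [39, 47), [57, 58).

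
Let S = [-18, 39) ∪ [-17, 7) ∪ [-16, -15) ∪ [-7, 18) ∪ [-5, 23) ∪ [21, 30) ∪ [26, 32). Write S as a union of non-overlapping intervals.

[-18, 39)

[-17, 7) overlaps/touches [-18, 39) → extend to [-18, 39).
[-16, -15) overlaps/touches [-18, 39) → extend to [-18, 39).
[-7, 18) overlaps/touches [-18, 39) → extend to [-18, 39).
[-5, 23) overlaps/touches [-18, 39) → extend to [-18, 39).
[21, 30) overlaps/touches [-18, 39) → extend to [-18, 39).
[26, 32) overlaps/touches [-18, 39) → extend to [-18, 39).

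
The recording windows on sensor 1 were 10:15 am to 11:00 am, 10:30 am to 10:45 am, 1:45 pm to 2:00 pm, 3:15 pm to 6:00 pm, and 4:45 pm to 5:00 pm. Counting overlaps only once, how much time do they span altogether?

3 h 45 min

Merged: 10:15 am–11:00 am, 1:45 pm–2:00 pm, 3:15 pm–6:00 pm.
Lengths: 45 min + 15 min + 2 h 45 min = 3 h 45 min.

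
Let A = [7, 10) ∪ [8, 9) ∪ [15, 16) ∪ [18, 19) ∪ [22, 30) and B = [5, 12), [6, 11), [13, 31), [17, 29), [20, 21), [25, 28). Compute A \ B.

A, merged: [7, 10), [15, 16), [18, 19), [22, 30).
B, merged: [5, 12), [13, 31).
[7, 10): fully covered by B → removed.
[15, 16): fully covered by B → removed.
[18, 19): fully covered by B → removed.
[22, 30): fully covered by B → removed.

none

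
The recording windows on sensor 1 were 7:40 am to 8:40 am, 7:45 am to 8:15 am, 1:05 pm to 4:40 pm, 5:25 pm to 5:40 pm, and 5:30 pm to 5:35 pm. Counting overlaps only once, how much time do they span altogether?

4 h 50 min

Merged: 7:40 am-8:40 am, 1:05 pm-4:40 pm, 5:25 pm-5:40 pm.
Lengths: 1 h + 3 h 35 min + 15 min = 4 h 50 min.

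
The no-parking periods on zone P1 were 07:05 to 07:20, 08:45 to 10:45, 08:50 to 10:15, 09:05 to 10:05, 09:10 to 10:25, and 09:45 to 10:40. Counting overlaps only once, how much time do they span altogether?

Merged: 07:05–07:20, 08:45–10:45.
Lengths: 15 min + 2 h = 2 h 15 min.

2 h 15 min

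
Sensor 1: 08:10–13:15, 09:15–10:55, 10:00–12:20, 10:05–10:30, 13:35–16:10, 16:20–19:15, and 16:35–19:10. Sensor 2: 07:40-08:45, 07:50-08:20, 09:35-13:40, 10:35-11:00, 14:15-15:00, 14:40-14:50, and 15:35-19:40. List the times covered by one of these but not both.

07:40–08:10, 08:45–09:35, 13:15–13:35, 13:40–14:15, 15:00–15:35, 16:10–16:20, 19:15–19:40

First set merges to 08:10–13:15, 13:35–16:10, 16:20–19:15.
Second set merges to 07:40–08:45, 09:35–13:40, 14:15–15:00, 15:35–19:40.
A but not B: 08:45–09:35, 13:40–14:15, 15:00–15:35.
B but not A: 07:40–08:10, 13:15–13:35, 16:10–16:20, 19:15–19:40.
Combining gives A △ B.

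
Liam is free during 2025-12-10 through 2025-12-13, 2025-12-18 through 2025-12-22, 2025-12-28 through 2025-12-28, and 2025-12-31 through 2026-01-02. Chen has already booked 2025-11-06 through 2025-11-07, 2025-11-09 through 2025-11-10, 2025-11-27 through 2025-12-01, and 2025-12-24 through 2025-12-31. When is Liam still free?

2025-12-10 through 2025-12-13 is untouched.
2025-12-18 through 2025-12-22 is untouched.
2025-12-28 through 2025-12-28 lies entirely inside B → drops out.
2025-12-31 through 2026-01-02 with B removed leaves 2026-01-01 through 2026-01-02.

2025-12-10 through 2025-12-13, 2025-12-18 through 2025-12-22, 2026-01-01 through 2026-01-02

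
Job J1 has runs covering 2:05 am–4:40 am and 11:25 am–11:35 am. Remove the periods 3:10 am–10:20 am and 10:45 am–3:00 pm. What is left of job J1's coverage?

2:05 am–3:10 am

2:05 am–4:40 am \ B = 2:05 am–3:10 am.
11:25 am–11:35 am: entirely removed.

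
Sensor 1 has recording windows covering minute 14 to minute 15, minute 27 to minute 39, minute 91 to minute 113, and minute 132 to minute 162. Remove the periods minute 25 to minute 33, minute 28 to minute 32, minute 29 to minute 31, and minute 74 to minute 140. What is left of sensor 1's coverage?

Merge the second list: minute 25 to minute 33, minute 74 to minute 140.
minute 14 to minute 15: no B overlap → unchanged.
minute 27 to minute 39 minus B → minute 33 to minute 39.
minute 91 to minute 113: fully covered by B → removed.
minute 132 to minute 162 minus B → minute 140 to minute 162.

minute 14 to minute 15, minute 33 to minute 39, minute 140 to minute 162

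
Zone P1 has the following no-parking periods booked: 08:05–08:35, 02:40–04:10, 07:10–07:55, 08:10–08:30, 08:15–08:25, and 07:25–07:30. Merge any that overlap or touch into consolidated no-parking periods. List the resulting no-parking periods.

Sort by start: 02:40–04:10, 07:10–07:55, 07:25–07:30, 08:05–08:35, 08:10–08:30, 08:15–08:25.
07:10–07:55 is disjoint → start new block.
07:25–07:30 overlaps/touches 07:10–07:55 → extend to 07:10–07:55.
08:05–08:35 is disjoint → start new block.
08:10–08:30 overlaps/touches 08:05–08:35 → extend to 08:05–08:35.
08:15–08:25 overlaps/touches 08:05–08:35 → extend to 08:05–08:35.

02:40–04:10, 07:10–07:55, 08:05–08:35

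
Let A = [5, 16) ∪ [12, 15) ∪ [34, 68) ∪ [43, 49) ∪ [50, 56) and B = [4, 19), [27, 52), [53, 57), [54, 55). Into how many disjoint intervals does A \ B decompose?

2

Merge the first list: [5, 16), [34, 68).
Merge the second list: [4, 19), [27, 52), [53, 57).
A \ B = [52, 53), [57, 68).
That is 2 disjoint pieces.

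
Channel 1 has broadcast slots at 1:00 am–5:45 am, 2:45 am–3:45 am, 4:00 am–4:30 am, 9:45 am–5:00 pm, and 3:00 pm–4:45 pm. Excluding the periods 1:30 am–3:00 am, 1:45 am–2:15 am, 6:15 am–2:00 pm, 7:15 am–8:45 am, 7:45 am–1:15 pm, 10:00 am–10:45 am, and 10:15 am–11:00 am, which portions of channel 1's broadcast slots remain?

Merge the first list: 1:00 am–5:45 am, 9:45 am–5:00 pm.
Merge the second list: 1:30 am–3:00 am, 6:15 am–2:00 pm.
1:00 am–5:45 am with B removed leaves 1:00 am–1:30 am, 3:00 am–5:45 am.
9:45 am–5:00 pm with B removed leaves 2:00 pm–5:00 pm.

1:00 am–1:30 am, 3:00 am–5:45 am, 2:00 pm–5:00 pm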